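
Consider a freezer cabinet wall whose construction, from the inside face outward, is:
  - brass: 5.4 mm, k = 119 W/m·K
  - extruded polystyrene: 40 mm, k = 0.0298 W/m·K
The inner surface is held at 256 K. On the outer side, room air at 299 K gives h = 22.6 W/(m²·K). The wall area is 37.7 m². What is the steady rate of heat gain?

Treating each layer as a thermal resistance in series:
R_brass = L/(kA) = 0.0054/(119×37.7) = 1.204×10^-6 K/W
R_extruded polystyrene = L/(kA) = 0.04/(0.0298×37.7) = 0.0356 K/W
R_outer film = 1/(h_o·A) = 1/(22.6×37.7) = 0.001174 K/W
R_total = 0.03678 K/W
Q = ΔT / R_total = 43 / 0.03678

Q ≈ 1170 W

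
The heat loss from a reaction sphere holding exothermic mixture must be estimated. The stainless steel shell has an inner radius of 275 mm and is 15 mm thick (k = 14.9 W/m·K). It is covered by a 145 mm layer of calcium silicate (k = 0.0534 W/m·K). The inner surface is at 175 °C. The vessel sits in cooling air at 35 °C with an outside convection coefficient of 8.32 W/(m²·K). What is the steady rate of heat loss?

Q ≈ 79.3 W

Each spherical layer contributes R = (1/r_i − 1/r_o)/(4πk):
R_stainless steel shell = (1/0.275 − 1/0.29)/(4π×14.9) = 0.001005 K/W
R_calcium silicate = (1/0.29 − 1/0.435)/(4π×0.0534) = 1.713 K/W
R_outer film = 1/(h·4πr_o²) = 1/(8.32×4π×0.435²) = 0.05055 K/W
R_total = 1.764 K/W
Q = ΔT/R_total = 140/1.764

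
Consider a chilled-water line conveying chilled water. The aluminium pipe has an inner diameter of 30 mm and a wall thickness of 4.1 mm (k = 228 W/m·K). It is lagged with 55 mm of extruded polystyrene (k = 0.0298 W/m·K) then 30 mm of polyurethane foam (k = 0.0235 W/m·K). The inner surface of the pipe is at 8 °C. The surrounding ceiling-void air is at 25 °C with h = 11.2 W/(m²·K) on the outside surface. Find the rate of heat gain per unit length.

Cylindrical conduction, so R = ln(r₂/r₁)/(2πkL) per layer, in series:
R_aluminium pipe wall = ln(19.1/15)/(2π×228×1) = 1.687×10^-4 K/W
R_extruded polystyrene = ln(74.1/19.1)/(2π×0.0298×1) = 7.241 K/W
R_polyurethane foam = ln(104.1/74.1)/(2π×0.0235×1) = 2.302 K/W
R_outer film = 1/(h_o·2πr_oL) = 1/(11.2×2π×0.1041×1) = 0.1365 K/W
R_total = 9.68 K/W
Q = ΔT/R_total = 17/9.68

q′ ≈ 1.76 W/m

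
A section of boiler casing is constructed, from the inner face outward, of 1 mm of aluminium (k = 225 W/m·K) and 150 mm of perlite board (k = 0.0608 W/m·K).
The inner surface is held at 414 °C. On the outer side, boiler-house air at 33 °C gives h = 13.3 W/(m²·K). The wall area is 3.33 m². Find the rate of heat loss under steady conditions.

Q ≈ 499 W

Thermal resistances in series:
R_aluminium = L/(kA) = 0.001/(225×3.33) = 1.335×10^-6 K/W
R_perlite board = L/(kA) = 0.15/(0.0608×3.33) = 0.7409 K/W
R_outer film = 1/(h_o·A) = 1/(13.3×3.33) = 0.02258 K/W
R_total = 0.7635 K/W
Q = ΔT / R_total = 381 / 0.7635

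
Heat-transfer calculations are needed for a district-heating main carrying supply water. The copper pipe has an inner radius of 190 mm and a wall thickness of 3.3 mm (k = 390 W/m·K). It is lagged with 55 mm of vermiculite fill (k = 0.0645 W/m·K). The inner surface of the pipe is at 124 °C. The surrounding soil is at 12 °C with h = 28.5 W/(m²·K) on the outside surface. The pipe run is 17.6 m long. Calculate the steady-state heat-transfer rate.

Q ≈ 3080 W

Treating each annulus and film as a series resistance:
R_copper pipe wall = ln(193.3/190)/(2π×390×17.6) = 3.993×10^-7 K/W
R_vermiculite fill = ln(248.3/193.3)/(2π×0.0645×17.6) = 0.03511 K/W
R_outer film = 1/(h_o·2πr_oL) = 1/(28.5×2π×0.2483×17.6) = 0.001278 K/W
R_total = 0.03638 K/W
Q = ΔT/R_total = 112/0.03638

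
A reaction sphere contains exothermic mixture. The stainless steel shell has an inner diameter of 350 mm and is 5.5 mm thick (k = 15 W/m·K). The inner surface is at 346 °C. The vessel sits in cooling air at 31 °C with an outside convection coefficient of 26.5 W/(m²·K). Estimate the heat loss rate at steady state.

For a spherical shell R = (1/r₁ − 1/r₂)/(4πk); film R = 1/(h·4πr²). In series:
R_stainless steel shell = (1/0.175 − 1/0.1805)/(4π×15) = 9.237×10^-4 K/W
R_outer film = 1/(h·4πr_o²) = 1/(26.5×4π×0.1805²) = 0.09217 K/W
R_total = 0.09309 K/W
Q = ΔT/R_total = 315/0.09309

Q ≈ 3380 W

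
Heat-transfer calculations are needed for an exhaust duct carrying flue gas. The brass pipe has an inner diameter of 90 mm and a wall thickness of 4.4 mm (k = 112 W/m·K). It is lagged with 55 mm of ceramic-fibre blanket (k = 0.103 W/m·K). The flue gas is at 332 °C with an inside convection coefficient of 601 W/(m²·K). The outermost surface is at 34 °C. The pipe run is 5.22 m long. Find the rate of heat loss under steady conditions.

Q ≈ 1340 W

Radial resistances (cylindrical: R_cond = ln(r_o/r_i)/(2πkL), R_conv = 1/(h·2πrL)):
R_inner film = 1/(h_i·2πr₁L) = 1/(601×2π×0.045×5.22) = 0.001127 K/W
R_brass pipe wall = ln(49.4/45)/(2π×112×5.22) = 2.54×10^-5 K/W
R_ceramic-fibre blanket = ln(104.4/49.4)/(2π×0.103×5.22) = 0.2215 K/W
R_total = 0.2227 K/W
Q = ΔT/R_total = 298/0.2227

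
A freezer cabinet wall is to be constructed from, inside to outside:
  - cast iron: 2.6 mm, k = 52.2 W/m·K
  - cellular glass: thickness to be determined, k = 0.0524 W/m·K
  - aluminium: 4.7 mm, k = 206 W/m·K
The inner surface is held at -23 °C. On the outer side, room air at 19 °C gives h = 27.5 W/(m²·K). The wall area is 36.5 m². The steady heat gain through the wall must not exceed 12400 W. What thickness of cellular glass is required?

L ≈ 4.57 mm

Using the resistance-network approach (series):
R_cast iron = L/(kA) = 0.0026/(52.2×36.5) = 1.365×10^-6 K/W
R_aluminium = L/(kA) = 0.0047/(206×36.5) = 6.251×10^-7 K/W
R_outer film = 1/(h_o·A) = 1/(27.5×36.5) = 9.963×10^-4 K/W
Sum of the known resistances R_other = 9.983×10^-4 K/W
Required total resistance R_tot = ΔT/Q_allow = 42/12400 = 0.003387 K/W
R_cellular glass = R_tot − R_other = 0.002389 K/W
L = R·k·A = 0.002389×0.0524×36.5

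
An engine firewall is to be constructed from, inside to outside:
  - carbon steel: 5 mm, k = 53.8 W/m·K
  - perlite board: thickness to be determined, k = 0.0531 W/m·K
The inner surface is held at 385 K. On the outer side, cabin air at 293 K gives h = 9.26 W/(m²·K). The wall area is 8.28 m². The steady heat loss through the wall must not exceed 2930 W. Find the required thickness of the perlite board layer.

Series thermal resistances:
R_carbon steel = L/(kA) = 0.005/(53.8×8.28) = 1.122×10^-5 K/W
R_outer film = 1/(h_o·A) = 1/(9.26×8.28) = 0.01304 K/W
Sum of the known resistances R_other = 0.01305 K/W
Required total resistance R_tot = ΔT/Q_allow = 92/2930 = 0.0314 K/W
R_perlite board = R_tot − R_other = 0.01835 K/W
L = R·k·A = 0.01835×0.0531×8.28

L ≈ 8.07 mm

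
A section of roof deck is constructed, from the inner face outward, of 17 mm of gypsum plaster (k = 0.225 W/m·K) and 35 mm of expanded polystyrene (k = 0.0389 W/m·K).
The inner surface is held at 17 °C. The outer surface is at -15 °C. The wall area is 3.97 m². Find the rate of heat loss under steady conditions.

Series thermal resistances:
R_gypsum plaster = L/(kA) = 0.017/(0.225×3.97) = 0.01903 K/W
R_expanded polystyrene = L/(kA) = 0.035/(0.0389×3.97) = 0.2266 K/W
R_total = 0.2457 K/W
Q = ΔT / R_total = 32 / 0.2457

Q ≈ 130 W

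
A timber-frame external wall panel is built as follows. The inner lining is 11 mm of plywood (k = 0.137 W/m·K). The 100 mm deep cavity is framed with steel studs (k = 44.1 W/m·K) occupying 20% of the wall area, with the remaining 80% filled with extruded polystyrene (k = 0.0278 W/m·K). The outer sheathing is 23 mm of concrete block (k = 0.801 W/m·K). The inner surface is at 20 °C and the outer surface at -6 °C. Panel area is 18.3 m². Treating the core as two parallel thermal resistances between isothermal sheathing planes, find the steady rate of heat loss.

Q ≈ 3950 W

Sheathing layers in series; stud and cavity paths in parallel between them.
R_inner = 0.011/(0.137×18.3) = 0.004388 K/W
R_stud  = 0.1/(44.1×0.2×18.3) = 6.196×10^-4 K/W
R_cav   = 0.1/(0.0278×0.8×18.3) = 0.2457 K/W
1/R_core = 1/R_stud + 1/R_cav → R_core = 6.18×10^-4 K/W
R_outer = 0.023/(0.801×18.3) = 0.001569 K/W
R_total = 0.006575 K/W
Q = ΔT/R_total = 26/0.006575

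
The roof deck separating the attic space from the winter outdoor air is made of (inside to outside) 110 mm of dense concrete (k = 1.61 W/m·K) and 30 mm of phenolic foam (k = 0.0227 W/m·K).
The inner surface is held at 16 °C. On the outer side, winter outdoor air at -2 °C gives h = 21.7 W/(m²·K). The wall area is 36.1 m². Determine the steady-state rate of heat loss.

Q ≈ 453 W

Thermal resistances in series:
R_dense concrete = L/(kA) = 0.11/(1.61×36.1) = 0.001893 K/W
R_phenolic foam = L/(kA) = 0.03/(0.0227×36.1) = 0.03661 K/W
R_outer film = 1/(h_o·A) = 1/(21.7×36.1) = 0.001277 K/W
R_total = 0.03978 K/W
Q = ΔT / R_total = 18 / 0.03978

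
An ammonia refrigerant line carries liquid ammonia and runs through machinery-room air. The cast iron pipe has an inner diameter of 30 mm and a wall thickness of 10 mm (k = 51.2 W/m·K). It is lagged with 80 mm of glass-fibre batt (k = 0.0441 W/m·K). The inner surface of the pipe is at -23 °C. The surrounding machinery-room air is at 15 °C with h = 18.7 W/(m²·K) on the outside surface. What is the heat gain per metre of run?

Treating each annulus and film as a series resistance:
R_cast iron pipe wall = ln(25/15)/(2π×51.2×1) = 0.001588 K/W
R_glass-fibre batt = ln(105/25)/(2π×0.0441×1) = 5.179 K/W
R_outer film = 1/(h_o·2πr_oL) = 1/(18.7×2π×0.105×1) = 0.08106 K/W
R_total = 5.262 K/W
Q = ΔT/R_total = 38/5.262

q′ ≈ 7.22 W/m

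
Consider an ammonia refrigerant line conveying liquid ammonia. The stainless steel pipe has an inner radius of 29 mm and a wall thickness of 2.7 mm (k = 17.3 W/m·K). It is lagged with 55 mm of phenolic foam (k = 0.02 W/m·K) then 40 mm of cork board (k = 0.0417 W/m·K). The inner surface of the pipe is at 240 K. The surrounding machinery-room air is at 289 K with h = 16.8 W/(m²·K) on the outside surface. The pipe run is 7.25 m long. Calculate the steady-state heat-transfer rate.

For a radial system each layer contributes R = ln(r_out/r_in)/(2πkL); films add R = 1/(hA).
R_stainless steel pipe wall = ln(31.7/29)/(2π×17.3×7.25) = 1.13×10^-4 K/W
R_phenolic foam = ln(86.7/31.7)/(2π×0.02×7.25) = 1.104 K/W
R_cork board = ln(126.7/86.7)/(2π×0.0417×7.25) = 0.1997 K/W
R_outer film = 1/(h_o·2πr_oL) = 1/(16.8×2π×0.1267×7.25) = 0.01031 K/W
R_total = 1.314 K/W
Q = ΔT/R_total = 49/1.314

Q ≈ 37.3 W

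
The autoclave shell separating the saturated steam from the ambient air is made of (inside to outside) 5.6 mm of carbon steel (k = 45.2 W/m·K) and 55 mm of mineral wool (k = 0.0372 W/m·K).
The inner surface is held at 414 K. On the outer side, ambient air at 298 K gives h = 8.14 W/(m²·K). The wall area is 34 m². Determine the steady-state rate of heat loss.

Treating each layer as a thermal resistance in series:
R_carbon steel = L/(kA) = 0.0056/(45.2×34) = 3.644×10^-6 K/W
R_mineral wool = L/(kA) = 0.055/(0.0372×34) = 0.04349 K/W
R_outer film = 1/(h_o·A) = 1/(8.14×34) = 0.003613 K/W
R_total = 0.0471 K/W
Q = ΔT / R_total = 116 / 0.0471

Q ≈ 2460 W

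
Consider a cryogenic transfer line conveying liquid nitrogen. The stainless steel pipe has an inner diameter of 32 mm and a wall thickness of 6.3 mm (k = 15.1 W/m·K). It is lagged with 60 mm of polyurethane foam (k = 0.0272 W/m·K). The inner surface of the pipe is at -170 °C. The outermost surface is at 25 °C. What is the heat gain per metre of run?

Cylindrical conduction, so R = ln(r₂/r₁)/(2πkL) per layer, in series:
R_stainless steel pipe wall = ln(22.3/16)/(2π×15.1×1) = 0.003499 K/W
R_polyurethane foam = ln(82.3/22.3)/(2π×0.0272×1) = 7.641 K/W
R_total = 7.644 K/W
Q = ΔT/R_total = 195/7.644

q′ ≈ 25.5 W/m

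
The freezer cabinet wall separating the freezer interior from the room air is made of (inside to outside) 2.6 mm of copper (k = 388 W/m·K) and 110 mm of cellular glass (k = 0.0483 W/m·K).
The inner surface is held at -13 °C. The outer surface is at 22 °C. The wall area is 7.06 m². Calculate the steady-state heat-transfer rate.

Q ≈ 108 W

Series thermal resistances:
R_copper = L/(kA) = 0.0026/(388×7.06) = 9.492×10^-7 K/W
R_cellular glass = L/(kA) = 0.11/(0.0483×7.06) = 0.3226 K/W
R_total = 0.3226 K/W
Q = ΔT / R_total = 35 / 0.3226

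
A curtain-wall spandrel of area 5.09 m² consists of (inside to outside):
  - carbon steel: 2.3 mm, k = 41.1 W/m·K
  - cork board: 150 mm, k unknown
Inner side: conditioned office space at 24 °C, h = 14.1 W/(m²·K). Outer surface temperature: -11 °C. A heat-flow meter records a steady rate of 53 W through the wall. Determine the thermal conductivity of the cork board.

k ≈ 0.0456 W/(m·K)

Thermal resistances in series:
R_inner film = 1/(h_i·A) = 1/(14.1×5.09) = 0.01393 K/W
R_carbon steel = L/(kA) = 0.0023/(41.1×5.09) = 1.099×10^-5 K/W
Sum of known resistances R_other = 0.01394 K/W
Total R = ΔT/Q = 35/53 = 0.6604 K/W
R_cork board = R_total − R_other = 0.6464 K/W
k = L/(R·A) = 0.15/(0.6464×5.09)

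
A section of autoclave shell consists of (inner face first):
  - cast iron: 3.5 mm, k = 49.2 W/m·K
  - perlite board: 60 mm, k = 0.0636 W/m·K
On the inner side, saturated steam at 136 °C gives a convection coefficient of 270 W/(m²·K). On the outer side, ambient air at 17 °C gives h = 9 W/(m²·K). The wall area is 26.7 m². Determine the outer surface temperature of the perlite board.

T ≈ 29.5 °C

Thermal resistances in series:
R_inner film = 1/(h_i·A) = 1/(270×26.7) = 1.387×10^-4 K/W
R_cast iron = L/(kA) = 0.0035/(49.2×26.7) = 2.664×10^-6 K/W
R_perlite board = L/(kA) = 0.06/(0.0636×26.7) = 0.03533 K/W
R_outer film = 1/(h_o·A) = 1/(9×26.7) = 0.004161 K/W
R_total = 0.03964 K/W;  Q = ΔT/R_total = 119/0.03964 = 3002 W
T_interface = T_inner − Q·ΣR(inner→interface) = 136 − 3000×0.03547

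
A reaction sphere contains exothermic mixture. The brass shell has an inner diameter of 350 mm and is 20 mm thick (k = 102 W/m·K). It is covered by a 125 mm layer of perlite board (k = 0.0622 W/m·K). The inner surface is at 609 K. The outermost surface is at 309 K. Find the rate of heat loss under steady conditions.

Q ≈ 117 W

Spherical conduction: R = (1/r_in − 1/r_out)/(4πk) per layer; series-sum.
R_brass shell = (1/0.175 − 1/0.195)/(4π×102) = 4.572×10^-4 K/W
R_perlite board = (1/0.195 − 1/0.32)/(4π×0.0622) = 2.563 K/W
R_total = 2.563 K/W
Q = ΔT/R_total = 300/2.563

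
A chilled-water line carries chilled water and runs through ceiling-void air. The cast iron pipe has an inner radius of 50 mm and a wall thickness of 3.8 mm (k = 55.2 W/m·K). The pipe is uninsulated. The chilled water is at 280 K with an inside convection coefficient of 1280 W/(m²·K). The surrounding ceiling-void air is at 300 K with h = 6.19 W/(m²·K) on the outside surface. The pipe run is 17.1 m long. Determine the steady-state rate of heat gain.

Treating each annulus and film as a series resistance:
R_inner film = 1/(h_i·2πr₁L) = 1/(1280×2π×0.05×17.1) = 1.454×10^-4 K/W
R_cast iron pipe wall = ln(53.8/50)/(2π×55.2×17.1) = 1.235×10^-5 K/W
R_outer film = 1/(h_o·2πr_oL) = 1/(6.19×2π×0.0538×17.1) = 0.02795 K/W
R_total = 0.02811 K/W
Q = ΔT/R_total = 20/0.02811

Q ≈ 712 W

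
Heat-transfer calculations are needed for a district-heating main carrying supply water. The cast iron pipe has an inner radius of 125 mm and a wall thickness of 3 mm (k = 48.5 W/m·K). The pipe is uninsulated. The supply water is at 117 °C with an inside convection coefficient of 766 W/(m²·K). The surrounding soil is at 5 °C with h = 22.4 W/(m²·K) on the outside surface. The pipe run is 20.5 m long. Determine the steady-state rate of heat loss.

Cylindrical conduction, so R = ln(r₂/r₁)/(2πkL) per layer, in series:
R_inner film = 1/(h_i·2πr₁L) = 1/(766×2π×0.125×20.5) = 8.108×10^-5 K/W
R_cast iron pipe wall = ln(128/125)/(2π×48.5×20.5) = 3.796×10^-6 K/W
R_outer film = 1/(h_o·2πr_oL) = 1/(22.4×2π×0.128×20.5) = 0.002708 K/W
R_total = 0.002793 K/W
Q = ΔT/R_total = 112/0.002793

Q ≈ 40100 W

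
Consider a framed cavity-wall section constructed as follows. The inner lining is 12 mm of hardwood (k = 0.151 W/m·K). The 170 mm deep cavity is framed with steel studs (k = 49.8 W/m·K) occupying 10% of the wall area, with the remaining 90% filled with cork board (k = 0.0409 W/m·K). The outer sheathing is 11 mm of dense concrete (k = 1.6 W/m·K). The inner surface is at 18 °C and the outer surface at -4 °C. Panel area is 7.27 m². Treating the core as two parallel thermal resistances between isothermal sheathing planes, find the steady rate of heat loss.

Sheathing layers in series; stud and cavity paths in parallel between them.
R_inner = 0.012/(0.151×7.27) = 0.01093 K/W
R_stud  = 0.17/(49.8×0.1×7.27) = 0.004696 K/W
R_cav   = 0.17/(0.0409×0.9×7.27) = 0.6353 K/W
1/R_core = 1/R_stud + 1/R_cav → R_core = 0.004661 K/W
R_outer = 0.011/(1.6×7.27) = 9.457×10^-4 K/W
R_total = 0.01654 K/W
Q = ΔT/R_total = 22/0.01654

Q ≈ 1330 W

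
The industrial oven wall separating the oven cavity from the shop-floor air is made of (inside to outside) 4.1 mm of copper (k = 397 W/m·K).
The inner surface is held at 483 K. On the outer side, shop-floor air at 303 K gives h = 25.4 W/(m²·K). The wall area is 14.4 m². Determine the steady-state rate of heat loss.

Series thermal resistances:
R_copper = L/(kA) = 0.0041/(397×14.4) = 7.172×10^-7 K/W
R_outer film = 1/(h_o·A) = 1/(25.4×14.4) = 0.002734 K/W
R_total = 0.002735 K/W
Q = ΔT / R_total = 180 / 0.002735

Q ≈ 65800 W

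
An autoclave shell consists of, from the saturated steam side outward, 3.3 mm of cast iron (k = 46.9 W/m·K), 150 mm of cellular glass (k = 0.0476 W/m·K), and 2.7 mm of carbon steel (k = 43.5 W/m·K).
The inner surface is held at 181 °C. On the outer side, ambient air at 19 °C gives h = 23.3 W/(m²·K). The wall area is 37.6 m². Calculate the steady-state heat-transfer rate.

Treating each layer as a thermal resistance in series:
R_cast iron = L/(kA) = 0.0033/(46.9×37.6) = 1.871×10^-6 K/W
R_cellular glass = L/(kA) = 0.15/(0.0476×37.6) = 0.08381 K/W
R_carbon steel = L/(kA) = 0.0027/(43.5×37.6) = 1.651×10^-6 K/W
R_outer film = 1/(h_o·A) = 1/(23.3×37.6) = 0.001141 K/W
R_total = 0.08496 K/W
Q = ΔT / R_total = 162 / 0.08496

Q ≈ 1910 W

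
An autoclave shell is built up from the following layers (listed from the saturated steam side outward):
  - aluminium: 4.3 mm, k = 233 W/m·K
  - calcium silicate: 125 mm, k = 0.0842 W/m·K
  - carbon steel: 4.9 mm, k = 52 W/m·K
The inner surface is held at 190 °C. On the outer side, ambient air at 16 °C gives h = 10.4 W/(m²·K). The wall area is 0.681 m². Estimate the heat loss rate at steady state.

Series thermal resistances:
R_aluminium = L/(kA) = 0.0043/(233×0.681) = 2.71×10^-5 K/W
R_calcium silicate = L/(kA) = 0.125/(0.0842×0.681) = 2.18 K/W
R_carbon steel = L/(kA) = 0.0049/(52×0.681) = 1.384×10^-4 K/W
R_outer film = 1/(h_o·A) = 1/(10.4×0.681) = 0.1412 K/W
R_total = 2.321 K/W
Q = ΔT / R_total = 174 / 2.321

Q ≈ 75 W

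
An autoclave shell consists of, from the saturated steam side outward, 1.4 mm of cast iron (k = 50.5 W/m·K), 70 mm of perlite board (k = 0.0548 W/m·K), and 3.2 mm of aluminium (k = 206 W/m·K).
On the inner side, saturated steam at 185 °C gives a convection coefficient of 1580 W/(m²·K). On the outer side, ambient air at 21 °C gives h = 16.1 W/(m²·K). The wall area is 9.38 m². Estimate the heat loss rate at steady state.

Thermal resistances in series:
R_inner film = 1/(h_i·A) = 1/(1580×9.38) = 6.747×10^-5 K/W
R_cast iron = L/(kA) = 0.0014/(50.5×9.38) = 2.956×10^-6 K/W
R_perlite board = L/(kA) = 0.07/(0.0548×9.38) = 0.1362 K/W
R_aluminium = L/(kA) = 0.0032/(206×9.38) = 1.656×10^-6 K/W
R_outer film = 1/(h_o·A) = 1/(16.1×9.38) = 0.006622 K/W
R_total = 0.1429 K/W
Q = ΔT / R_total = 164 / 0.1429

Q ≈ 1150 W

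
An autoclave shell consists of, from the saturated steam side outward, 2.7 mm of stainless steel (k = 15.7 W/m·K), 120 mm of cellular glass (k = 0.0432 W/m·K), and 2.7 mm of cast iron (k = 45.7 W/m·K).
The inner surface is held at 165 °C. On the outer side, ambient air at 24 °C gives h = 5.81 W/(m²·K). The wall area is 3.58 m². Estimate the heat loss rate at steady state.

Q ≈ 171 W

Model the wall as resistances in series:
R_stainless steel = L/(kA) = 0.0027/(15.7×3.58) = 4.804×10^-5 K/W
R_cellular glass = L/(kA) = 0.12/(0.0432×3.58) = 0.7759 K/W
R_cast iron = L/(kA) = 0.0027/(45.7×3.58) = 1.65×10^-5 K/W
R_outer film = 1/(h_o·A) = 1/(5.81×3.58) = 0.04808 K/W
R_total = 0.8241 K/W
Q = ΔT / R_total = 141 / 0.8241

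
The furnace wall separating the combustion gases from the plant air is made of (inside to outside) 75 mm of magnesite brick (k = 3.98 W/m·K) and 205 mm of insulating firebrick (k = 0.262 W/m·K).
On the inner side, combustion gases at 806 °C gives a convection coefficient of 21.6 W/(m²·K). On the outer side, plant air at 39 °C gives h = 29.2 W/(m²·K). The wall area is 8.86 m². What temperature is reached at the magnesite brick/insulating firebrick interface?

Thermal resistances in series:
R_inner film = 1/(h_i·A) = 1/(21.6×8.86) = 0.005225 K/W
R_magnesite brick = L/(kA) = 0.075/(3.98×8.86) = 0.002127 K/W
R_insulating firebrick = L/(kA) = 0.205/(0.262×8.86) = 0.08831 K/W
R_outer film = 1/(h_o·A) = 1/(29.2×8.86) = 0.003865 K/W
R_total = 0.09953 K/W;  Q = ΔT/R_total = 767/0.09953 = 7706 W
T_interface = T_inner − Q·ΣR(inner→interface) = 806 − 7710×0.007352

T ≈ 749 °C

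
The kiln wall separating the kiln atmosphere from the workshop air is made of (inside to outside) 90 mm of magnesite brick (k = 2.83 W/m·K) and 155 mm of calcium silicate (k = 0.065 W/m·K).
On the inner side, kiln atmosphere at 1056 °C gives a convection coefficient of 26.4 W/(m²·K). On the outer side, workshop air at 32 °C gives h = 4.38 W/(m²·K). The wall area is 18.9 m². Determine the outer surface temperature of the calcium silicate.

T ≈ 119 °C

Treating each layer as a thermal resistance in series:
R_inner film = 1/(h_i·A) = 1/(26.4×18.9) = 0.002004 K/W
R_magnesite brick = L/(kA) = 0.09/(2.83×18.9) = 0.001683 K/W
R_calcium silicate = L/(kA) = 0.155/(0.065×18.9) = 0.1262 K/W
R_outer film = 1/(h_o·A) = 1/(4.38×18.9) = 0.01208 K/W
R_total = 0.1419 K/W;  Q = ΔT/R_total = 1024/0.1419 = 7214 W
T_interface = T_inner − Q·ΣR(inner→interface) = 1056 − 7210×0.1299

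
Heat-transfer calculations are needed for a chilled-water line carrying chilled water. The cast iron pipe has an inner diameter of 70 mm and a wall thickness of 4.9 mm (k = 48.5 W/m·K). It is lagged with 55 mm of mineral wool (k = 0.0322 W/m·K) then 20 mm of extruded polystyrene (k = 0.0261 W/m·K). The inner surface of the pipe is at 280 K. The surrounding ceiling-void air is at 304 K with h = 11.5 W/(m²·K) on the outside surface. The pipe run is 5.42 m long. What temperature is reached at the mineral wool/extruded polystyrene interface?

T ≈ 298 K

Treating each annulus and film as a series resistance:
R_cast iron pipe wall = ln(39.9/35)/(2π×48.5×5.42) = 7.933×10^-5 K/W
R_mineral wool = ln(94.9/39.9)/(2π×0.0322×5.42) = 0.7901 K/W
R_extruded polystyrene = ln(114.9/94.9)/(2π×0.0261×5.42) = 0.2152 K/W
R_outer film = 1/(h_o·2πr_oL) = 1/(11.5×2π×0.1149×5.42) = 0.02222 K/W
R_total = 1.028 K/W
Q = ΔT/R_total = 24/1.028
Q = 23.4 W
T_interface = T_inner + Q·ΣR(inner→interface) = 280 + 23.4×0.7902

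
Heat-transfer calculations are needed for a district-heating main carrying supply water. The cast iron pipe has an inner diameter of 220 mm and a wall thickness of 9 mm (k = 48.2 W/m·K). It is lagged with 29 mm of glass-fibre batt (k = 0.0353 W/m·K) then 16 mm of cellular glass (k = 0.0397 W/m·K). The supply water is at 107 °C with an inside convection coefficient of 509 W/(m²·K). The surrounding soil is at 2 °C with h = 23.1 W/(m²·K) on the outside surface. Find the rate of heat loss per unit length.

q′ ≈ 72.9 W/m

Cylindrical conduction, so R = ln(r₂/r₁)/(2πkL) per layer, in series:
R_inner film = 1/(h_i·2πr₁L) = 1/(509×2π×0.11×1) = 0.002843 K/W
R_cast iron pipe wall = ln(119/110)/(2π×48.2×1) = 2.597×10^-4 K/W
R_glass-fibre batt = ln(148/119)/(2π×0.0353×1) = 0.9833 K/W
R_cellular glass = ln(164/148)/(2π×0.0397×1) = 0.4115 K/W
R_outer film = 1/(h_o·2πr_oL) = 1/(23.1×2π×0.164×1) = 0.04201 K/W
R_total = 1.44 K/W
Q = ΔT/R_total = 105/1.44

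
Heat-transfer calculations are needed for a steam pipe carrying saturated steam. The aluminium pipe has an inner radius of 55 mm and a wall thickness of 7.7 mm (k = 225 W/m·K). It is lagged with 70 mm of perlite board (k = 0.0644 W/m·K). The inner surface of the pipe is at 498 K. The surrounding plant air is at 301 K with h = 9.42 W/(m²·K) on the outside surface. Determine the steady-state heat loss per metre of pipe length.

q′ ≈ 99.5 W/m

For a radial system each layer contributes R = ln(r_out/r_in)/(2πkL); films add R = 1/(hA).
R_aluminium pipe wall = ln(62.7/55)/(2π×225×1) = 9.268×10^-5 K/W
R_perlite board = ln(132.7/62.7)/(2π×0.0644×1) = 1.853 K/W
R_outer film = 1/(h_o·2πr_oL) = 1/(9.42×2π×0.1327×1) = 0.1273 K/W
R_total = 1.98 K/W
Q = ΔT/R_total = 197/1.98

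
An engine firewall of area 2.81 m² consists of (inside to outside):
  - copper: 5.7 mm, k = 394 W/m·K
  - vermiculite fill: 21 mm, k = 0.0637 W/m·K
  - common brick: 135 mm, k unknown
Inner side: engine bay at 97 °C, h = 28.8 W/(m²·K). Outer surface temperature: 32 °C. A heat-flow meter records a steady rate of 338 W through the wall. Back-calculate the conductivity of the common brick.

k ≈ 0.767 W/(m·K)

Treating each layer as a thermal resistance in series:
R_inner film = 1/(h_i·A) = 1/(28.8×2.81) = 0.01236 K/W
R_copper = L/(kA) = 0.0057/(394×2.81) = 5.148×10^-6 K/W
R_vermiculite fill = L/(kA) = 0.021/(0.0637×2.81) = 0.1173 K/W
Sum of known resistances R_other = 0.1297 K/W
Total R = ΔT/Q = 65/338 = 0.1923 K/W
R_common brick = R_total − R_other = 0.06263 K/W
k = L/(R·A) = 0.135/(0.06263×2.81)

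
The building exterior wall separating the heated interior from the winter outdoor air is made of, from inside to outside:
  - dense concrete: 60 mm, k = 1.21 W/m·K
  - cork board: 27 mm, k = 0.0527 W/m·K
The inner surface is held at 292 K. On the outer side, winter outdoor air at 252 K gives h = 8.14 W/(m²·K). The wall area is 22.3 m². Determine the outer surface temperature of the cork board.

T ≈ 259 K

Series thermal resistances:
R_dense concrete = L/(kA) = 0.06/(1.21×22.3) = 0.002224 K/W
R_cork board = L/(kA) = 0.027/(0.0527×22.3) = 0.02297 K/W
R_outer film = 1/(h_o·A) = 1/(8.14×22.3) = 0.005509 K/W
R_total = 0.03071 K/W;  Q = ΔT/R_total = 40/0.03071 = 1303 W
T_interface = T_inner − Q·ΣR(inner→interface) = 292 − 1300×0.0252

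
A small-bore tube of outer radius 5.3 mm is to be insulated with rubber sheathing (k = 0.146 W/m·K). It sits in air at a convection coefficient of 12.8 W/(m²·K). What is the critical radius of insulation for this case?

r_cr ≈ 11.4 mm

For a cylinder r_cr = k/h = 0.146/12.8
r_cr = 11.4 mm; since the bare radius (5.3 mm) is below r_cr, adding a thin layer of insulation will *increase* heat loss.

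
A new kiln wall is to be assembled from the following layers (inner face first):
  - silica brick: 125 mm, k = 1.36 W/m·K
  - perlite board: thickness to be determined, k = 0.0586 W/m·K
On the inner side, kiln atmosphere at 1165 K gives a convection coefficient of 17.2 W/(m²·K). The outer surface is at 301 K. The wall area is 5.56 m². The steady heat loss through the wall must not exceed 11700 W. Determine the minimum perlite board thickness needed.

Treating each layer as a thermal resistance in series:
R_inner film = 1/(h_i·A) = 1/(17.2×5.56) = 0.01046 K/W
R_silica brick = L/(kA) = 0.125/(1.36×5.56) = 0.01653 K/W
Sum of the known resistances R_other = 0.02699 K/W
Required total resistance R_tot = ΔT/Q_allow = 864/11700 = 0.07385 K/W
R_perlite board = R_tot − R_other = 0.04686 K/W
L = R·k·A = 0.04686×0.0586×5.56

L ≈ 15.3 mm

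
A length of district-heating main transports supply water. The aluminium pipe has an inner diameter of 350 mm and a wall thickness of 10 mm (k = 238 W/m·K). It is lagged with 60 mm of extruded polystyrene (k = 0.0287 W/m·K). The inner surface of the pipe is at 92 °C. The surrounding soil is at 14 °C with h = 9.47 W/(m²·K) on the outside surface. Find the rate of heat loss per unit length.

Per-layer cylindrical resistances, series-summed:
R_aluminium pipe wall = ln(185/175)/(2π×238×1) = 3.716×10^-5 K/W
R_extruded polystyrene = ln(245/185)/(2π×0.0287×1) = 1.558 K/W
R_outer film = 1/(h_o·2πr_oL) = 1/(9.47×2π×0.245×1) = 0.0686 K/W
R_total = 1.626 K/W
Q = ΔT/R_total = 78/1.626

q′ ≈ 48 W/m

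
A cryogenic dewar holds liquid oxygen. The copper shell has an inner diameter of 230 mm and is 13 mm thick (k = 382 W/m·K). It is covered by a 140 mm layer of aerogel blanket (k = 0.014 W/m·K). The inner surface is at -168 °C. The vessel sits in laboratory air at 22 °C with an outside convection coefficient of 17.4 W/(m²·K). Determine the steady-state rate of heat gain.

For a spherical shell R = (1/r₁ − 1/r₂)/(4πk); film R = 1/(h·4πr²). In series:
R_copper shell = (1/0.115 − 1/0.128)/(4π×382) = 1.84×10^-4 K/W
R_aerogel blanket = (1/0.128 − 1/0.268)/(4π×0.014) = 23.2 K/W
R_outer film = 1/(h·4πr_o²) = 1/(17.4×4π×0.268²) = 0.06368 K/W
R_total = 23.26 K/W
Q = ΔT/R_total = 190/23.26

Q ≈ 8.17 W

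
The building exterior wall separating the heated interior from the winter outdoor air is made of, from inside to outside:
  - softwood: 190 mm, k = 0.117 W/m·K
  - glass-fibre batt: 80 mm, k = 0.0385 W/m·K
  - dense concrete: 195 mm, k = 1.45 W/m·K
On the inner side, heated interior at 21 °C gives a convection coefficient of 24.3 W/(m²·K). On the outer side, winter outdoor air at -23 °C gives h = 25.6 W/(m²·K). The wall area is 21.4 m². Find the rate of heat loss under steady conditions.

Series thermal resistances:
R_inner film = 1/(h_i·A) = 1/(24.3×21.4) = 0.001923 K/W
R_softwood = L/(kA) = 0.19/(0.117×21.4) = 0.07588 K/W
R_glass-fibre batt = L/(kA) = 0.08/(0.0385×21.4) = 0.0971 K/W
R_dense concrete = L/(kA) = 0.195/(1.45×21.4) = 0.006284 K/W
R_outer film = 1/(h_o·A) = 1/(25.6×21.4) = 0.001825 K/W
R_total = 0.183 K/W
Q = ΔT / R_total = 44 / 0.183

Q ≈ 240 W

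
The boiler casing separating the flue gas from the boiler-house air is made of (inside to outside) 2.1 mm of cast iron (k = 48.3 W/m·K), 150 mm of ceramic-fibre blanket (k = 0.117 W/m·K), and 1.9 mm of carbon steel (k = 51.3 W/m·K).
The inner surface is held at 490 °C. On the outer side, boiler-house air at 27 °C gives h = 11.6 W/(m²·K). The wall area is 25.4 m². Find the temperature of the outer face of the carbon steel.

T ≈ 56.2 °C

Thermal resistances in series:
R_cast iron = L/(kA) = 0.0021/(48.3×25.4) = 1.712×10^-6 K/W
R_ceramic-fibre blanket = L/(kA) = 0.15/(0.117×25.4) = 0.05047 K/W
R_carbon steel = L/(kA) = 0.0019/(51.3×25.4) = 1.458×10^-6 K/W
R_outer film = 1/(h_o·A) = 1/(11.6×25.4) = 0.003394 K/W
R_total = 0.05387 K/W;  Q = ΔT/R_total = 463/0.05387 = 8595 W
T_interface = T_inner − Q·ΣR(inner→interface) = 490 − 8590×0.05048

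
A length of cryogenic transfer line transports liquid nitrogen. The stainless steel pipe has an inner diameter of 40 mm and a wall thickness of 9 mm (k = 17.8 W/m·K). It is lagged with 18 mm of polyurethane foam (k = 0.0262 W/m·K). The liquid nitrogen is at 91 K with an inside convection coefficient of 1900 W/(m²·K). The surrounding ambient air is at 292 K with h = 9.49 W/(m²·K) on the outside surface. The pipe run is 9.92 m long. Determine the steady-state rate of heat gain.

Cylindrical conduction, so R = ln(r₂/r₁)/(2πkL) per layer, in series:
R_inner film = 1/(h_i·2πr₁L) = 1/(1900×2π×0.02×9.92) = 4.222×10^-4 K/W
R_stainless steel pipe wall = ln(29/20)/(2π×17.8×9.92) = 3.349×10^-4 K/W
R_polyurethane foam = ln(47/29)/(2π×0.0262×9.92) = 0.2957 K/W
R_outer film = 1/(h_o·2πr_oL) = 1/(9.49×2π×0.047×9.92) = 0.03597 K/W
R_total = 0.3324 K/W
Q = ΔT/R_total = 201/0.3324

Q ≈ 605 W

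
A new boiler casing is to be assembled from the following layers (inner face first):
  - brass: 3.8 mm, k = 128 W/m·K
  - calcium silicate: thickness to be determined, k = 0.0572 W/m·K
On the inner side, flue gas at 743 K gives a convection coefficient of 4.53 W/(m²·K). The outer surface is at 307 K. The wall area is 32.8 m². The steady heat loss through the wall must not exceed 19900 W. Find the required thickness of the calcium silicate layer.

Treating each layer as a thermal resistance in series:
R_inner film = 1/(h_i·A) = 1/(4.53×32.8) = 0.00673 K/W
R_brass = L/(kA) = 0.0038/(128×32.8) = 9.051×10^-7 K/W
Sum of the known resistances R_other = 0.006731 K/W
Required total resistance R_tot = ΔT/Q_allow = 436/19900 = 0.02191 K/W
R_calcium silicate = R_tot − R_other = 0.01518 K/W
L = R·k·A = 0.01518×0.0572×32.8

L ≈ 28.5 mm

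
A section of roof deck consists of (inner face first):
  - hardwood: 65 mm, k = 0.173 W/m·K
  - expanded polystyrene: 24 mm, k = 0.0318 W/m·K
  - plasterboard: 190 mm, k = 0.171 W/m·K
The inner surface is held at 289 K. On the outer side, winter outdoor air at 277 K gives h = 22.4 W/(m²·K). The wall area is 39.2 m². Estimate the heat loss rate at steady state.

Treating each layer as a thermal resistance in series:
R_hardwood = L/(kA) = 0.065/(0.173×39.2) = 0.009585 K/W
R_expanded polystyrene = L/(kA) = 0.024/(0.0318×39.2) = 0.01925 K/W
R_plasterboard = L/(kA) = 0.19/(0.171×39.2) = 0.02834 K/W
R_outer film = 1/(h_o·A) = 1/(22.4×39.2) = 0.001139 K/W
R_total = 0.05832 K/W
Q = ΔT / R_total = 12 / 0.05832

Q ≈ 206 W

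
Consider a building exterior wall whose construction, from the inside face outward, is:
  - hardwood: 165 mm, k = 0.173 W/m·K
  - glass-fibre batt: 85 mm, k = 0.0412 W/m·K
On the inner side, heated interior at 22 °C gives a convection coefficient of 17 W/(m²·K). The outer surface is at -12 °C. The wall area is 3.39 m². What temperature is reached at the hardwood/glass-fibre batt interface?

T ≈ 10.8 °C

Thermal resistances in series:
R_inner film = 1/(h_i·A) = 1/(17×3.39) = 0.01735 K/W
R_hardwood = L/(kA) = 0.165/(0.173×3.39) = 0.2813 K/W
R_glass-fibre batt = L/(kA) = 0.085/(0.0412×3.39) = 0.6086 K/W
R_total = 0.9073 K/W;  Q = ΔT/R_total = 34/0.9073 = 37.47 W
T_interface = T_inner − Q·ΣR(inner→interface) = 22 − 37.5×0.2987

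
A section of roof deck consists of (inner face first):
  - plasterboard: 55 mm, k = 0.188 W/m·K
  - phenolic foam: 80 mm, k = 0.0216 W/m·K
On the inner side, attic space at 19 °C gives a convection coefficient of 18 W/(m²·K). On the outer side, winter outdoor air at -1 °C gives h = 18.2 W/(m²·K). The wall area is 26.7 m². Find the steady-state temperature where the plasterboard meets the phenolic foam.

T ≈ 17.3 °C

Thermal resistances in series:
R_inner film = 1/(h_i·A) = 1/(18×26.7) = 0.002081 K/W
R_plasterboard = L/(kA) = 0.055/(0.188×26.7) = 0.01096 K/W
R_phenolic foam = L/(kA) = 0.08/(0.0216×26.7) = 0.1387 K/W
R_outer film = 1/(h_o·A) = 1/(18.2×26.7) = 0.002058 K/W
R_total = 0.1538 K/W;  Q = ΔT/R_total = 20/0.1538 = 130 W
T_interface = T_inner − Q·ΣR(inner→interface) = 19 − 130×0.01304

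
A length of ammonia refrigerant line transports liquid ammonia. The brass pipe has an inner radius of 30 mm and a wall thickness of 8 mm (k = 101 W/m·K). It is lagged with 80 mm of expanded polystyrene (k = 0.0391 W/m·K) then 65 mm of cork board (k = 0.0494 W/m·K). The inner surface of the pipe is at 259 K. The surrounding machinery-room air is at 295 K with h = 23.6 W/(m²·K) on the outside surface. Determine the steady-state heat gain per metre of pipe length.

Per-layer cylindrical resistances, series-summed:
R_brass pipe wall = ln(38/30)/(2π×101×1) = 3.725×10^-4 K/W
R_expanded polystyrene = ln(118/38)/(2π×0.0391×1) = 4.612 K/W
R_cork board = ln(183/118)/(2π×0.0494×1) = 1.414 K/W
R_outer film = 1/(h_o·2πr_oL) = 1/(23.6×2π×0.183×1) = 0.03685 K/W
R_total = 6.063 K/W
Q = ΔT/R_total = 36/6.063

q′ ≈ 5.94 W/m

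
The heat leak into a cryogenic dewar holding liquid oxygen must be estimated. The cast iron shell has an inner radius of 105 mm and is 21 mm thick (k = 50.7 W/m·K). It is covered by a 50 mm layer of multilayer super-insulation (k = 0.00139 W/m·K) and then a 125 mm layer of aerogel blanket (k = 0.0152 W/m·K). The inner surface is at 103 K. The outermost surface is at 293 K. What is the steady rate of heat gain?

Each spherical layer contributes R = (1/r_i − 1/r_o)/(4πk):
R_cast iron shell = (1/0.105 − 1/0.126)/(4π×50.7) = 0.002491 K/W
R_multilayer super-insulation = (1/0.126 − 1/0.176)/(4π×0.00139) = 129.1 K/W
R_aerogel blanket = (1/0.176 − 1/0.301)/(4π×0.0152) = 12.35 K/W
R_total = 141.4 K/W
Q = ΔT/R_total = 190/141.4

Q ≈ 1.34 W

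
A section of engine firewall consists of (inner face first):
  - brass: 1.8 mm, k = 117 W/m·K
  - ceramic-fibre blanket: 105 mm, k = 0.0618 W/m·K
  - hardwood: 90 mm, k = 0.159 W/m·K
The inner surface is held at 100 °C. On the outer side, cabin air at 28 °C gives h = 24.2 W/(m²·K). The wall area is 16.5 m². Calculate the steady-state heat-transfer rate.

Q ≈ 515 W

Using the resistance-network approach (series):
R_brass = L/(kA) = 0.0018/(117×16.5) = 9.324×10^-7 K/W
R_ceramic-fibre blanket = L/(kA) = 0.105/(0.0618×16.5) = 0.103 K/W
R_hardwood = L/(kA) = 0.09/(0.159×16.5) = 0.03431 K/W
R_outer film = 1/(h_o·A) = 1/(24.2×16.5) = 0.002504 K/W
R_total = 0.1398 K/W
Q = ΔT / R_total = 72 / 0.1398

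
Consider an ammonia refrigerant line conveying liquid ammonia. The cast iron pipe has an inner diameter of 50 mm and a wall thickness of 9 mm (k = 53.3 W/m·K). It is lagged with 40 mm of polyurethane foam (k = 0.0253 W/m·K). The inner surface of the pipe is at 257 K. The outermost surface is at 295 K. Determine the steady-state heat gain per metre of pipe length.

q′ ≈ 7.77 W/m

Cylindrical conduction, so R = ln(r₂/r₁)/(2πkL) per layer, in series:
R_cast iron pipe wall = ln(34/25)/(2π×53.3×1) = 9.182×10^-4 K/W
R_polyurethane foam = ln(74/34)/(2π×0.0253×1) = 4.892 K/W
R_total = 4.893 K/W
Q = ΔT/R_total = 38/4.893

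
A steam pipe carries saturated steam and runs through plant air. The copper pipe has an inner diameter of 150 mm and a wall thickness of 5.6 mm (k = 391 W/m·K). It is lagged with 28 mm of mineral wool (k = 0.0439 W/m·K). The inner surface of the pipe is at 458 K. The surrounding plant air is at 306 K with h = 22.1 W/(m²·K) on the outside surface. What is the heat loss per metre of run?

q′ ≈ 132 W/m

Radial resistances (cylindrical: R_cond = ln(r_o/r_i)/(2πkL), R_conv = 1/(h·2πrL)):
R_copper pipe wall = ln(80.6/75)/(2π×391×1) = 2.931×10^-5 K/W
R_mineral wool = ln(108.6/80.6)/(2π×0.0439×1) = 1.081 K/W
R_outer film = 1/(h_o·2πr_oL) = 1/(22.1×2π×0.1086×1) = 0.06631 K/W
R_total = 1.147 K/W
Q = ΔT/R_total = 152/1.147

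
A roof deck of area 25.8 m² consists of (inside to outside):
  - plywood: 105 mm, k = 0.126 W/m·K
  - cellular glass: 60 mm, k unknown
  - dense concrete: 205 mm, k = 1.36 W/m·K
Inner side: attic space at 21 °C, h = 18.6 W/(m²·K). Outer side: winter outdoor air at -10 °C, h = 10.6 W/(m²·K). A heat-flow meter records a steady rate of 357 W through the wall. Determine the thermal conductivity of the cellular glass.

k ≈ 0.0541 W/(m·K)

Using the resistance-network approach (series):
R_inner film = 1/(h_i·A) = 1/(18.6×25.8) = 0.002084 K/W
R_plywood = L/(kA) = 0.105/(0.126×25.8) = 0.0323 K/W
R_dense concrete = L/(kA) = 0.205/(1.36×25.8) = 0.005842 K/W
R_outer film = 1/(h_o·A) = 1/(10.6×25.8) = 0.003657 K/W
Sum of known resistances R_other = 0.04388 K/W
Total R = ΔT/Q = 31/357 = 0.08683 K/W
R_cellular glass = R_total − R_other = 0.04295 K/W
k = L/(R·A) = 0.06/(0.04295×25.8)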